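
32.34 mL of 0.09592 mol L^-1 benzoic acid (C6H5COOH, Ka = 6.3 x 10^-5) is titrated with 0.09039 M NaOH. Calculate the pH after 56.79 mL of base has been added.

n(acid) = 0.09592 x 0.03234 = 0.003102 mol; n(NaOH) added = 0.09039 x 0.05679 = 0.005133 mol.
Base is in excess by 0.005133 - 0.003102 = 0.002031 mol in a total volume of 0.08913 L.
[OH^-] = 0.002031/0.08913 = 0.02279 M, so pOH = 1.64 and pH = 14.00 - 1.64 = 12.36.

12.36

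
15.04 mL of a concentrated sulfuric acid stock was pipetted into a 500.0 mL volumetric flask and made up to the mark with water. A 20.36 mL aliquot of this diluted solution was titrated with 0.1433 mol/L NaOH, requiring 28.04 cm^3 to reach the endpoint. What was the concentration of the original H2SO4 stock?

n(NaOH) = 0.1433 x 0.02804 = 0.004018 mol.
n(H2SO4) in the aliquot = 0.004018 x 1/2 = 0.002009 mol.
[diluted H2SO4] = 0.002009 / 0.02036 = 0.09868 M.
Dilution factor = 500.0/15.04 = 33.24, so [stock] = 0.09868 x 33.24 = 3.28 M.

3.28 M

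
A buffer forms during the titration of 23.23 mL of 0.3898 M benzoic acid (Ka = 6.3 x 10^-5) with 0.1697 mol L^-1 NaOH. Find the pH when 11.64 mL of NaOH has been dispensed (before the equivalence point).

Initial n(C6H5COOH) = 0.3898 x 0.02323 = 0.009055 mol.
n(NaOH) added = 0.1697 x 0.01164 = 0.001975 mol, converting that many moles of C6H5COOH to C6H5COO-.
Remaining n(C6H5COOH) = 0.007080 mol; n(C6H5COO-) = 0.001975 mol.
By Henderson-Hasselbalch, pH = pKa + log([A^-]/[HA]) = 4.20 + log(0.001975/0.007080) = 4.20 + (-0.55) = 3.65.

3.65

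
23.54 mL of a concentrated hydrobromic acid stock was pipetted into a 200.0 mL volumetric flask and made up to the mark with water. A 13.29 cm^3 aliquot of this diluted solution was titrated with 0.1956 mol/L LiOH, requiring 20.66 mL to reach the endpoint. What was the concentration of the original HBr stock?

2.58 M

n(LiOH) = 0.1956 x 0.02066 = 0.004041 mol.
n(HBr) in the aliquot = 0.004041 mol.
[diluted HBr] = 0.004041 / 0.01329 = 0.3041 M.
Dilution factor = 200.0/23.54 = 8.496, so [stock] = 0.3041 x 8.496 = 2.58 M.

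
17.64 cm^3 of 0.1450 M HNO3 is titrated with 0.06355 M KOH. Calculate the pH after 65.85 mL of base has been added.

n(acid) = 0.1450 x 0.01764 = 0.002558 mol; n(KOH) added = 0.06355 x 0.06585 = 0.004185 mol.
Base is in excess by 0.004185 - 0.002558 = 0.001627 mol in a total volume of 0.08349 L.
[OH^-] = 0.001627/0.08349 = 0.01949 M, so pOH = 1.71 and pH = 14.00 - 1.71 = 12.29.

12.29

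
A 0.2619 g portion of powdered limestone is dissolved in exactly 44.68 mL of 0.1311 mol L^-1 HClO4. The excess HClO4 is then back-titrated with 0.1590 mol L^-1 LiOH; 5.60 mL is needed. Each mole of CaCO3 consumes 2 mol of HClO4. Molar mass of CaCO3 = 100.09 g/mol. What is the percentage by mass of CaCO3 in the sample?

Total n(HClO4) added = 0.1311 x 0.04468 = 0.005858 mol.
n(LiOH) used = 0.1590 x 0.005600 = 0.0008904 mol, which equals the excess n(HClO4).
So n(HClO4) consumed by the sample = 0.005858 - 0.0008904 = 0.004967 mol.
n(CaCO3) = 0.004967 / 2 = 0.002484 mol.
mass CaCO3 = 0.002484 x 100.09 = 0.2486 g, so %CaCO3 = 0.2486/0.2619 x 100 = 94.9%.

94.9%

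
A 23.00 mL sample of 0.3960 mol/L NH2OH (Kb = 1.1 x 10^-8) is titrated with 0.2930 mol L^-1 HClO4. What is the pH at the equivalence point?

n(NH2OH) = 0.3960 x 0.02300 = 0.009108 mol; V(HClO4) at equivalence = 0.009108/0.2930 = 0.03109 L.
At equivalence the base is fully converted to NH3OH+; total volume = 0.05409 L, so [NH3OH+] = 0.009108/0.05409 = 0.1684 M.
Ka(NH3OH+) = Kw/Kb = 1.0e-14 / 1.1 x 10^-8 = 9.09e-7.
[H^+] = sqrt(Ka x [NH3OH+]) = sqrt(9.09e-7 x 0.1684) = 0.000391 M.
pH = -log(0.000391) = 3.41.

3.41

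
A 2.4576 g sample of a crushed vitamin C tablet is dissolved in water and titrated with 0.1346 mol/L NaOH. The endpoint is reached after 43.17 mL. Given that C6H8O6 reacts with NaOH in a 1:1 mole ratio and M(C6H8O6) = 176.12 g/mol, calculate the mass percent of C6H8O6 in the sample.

n(NaOH) = 0.1346 x 0.04317 = 0.005811 mol.
n(C6H8O6) = 0.005811 / 1 = 0.005811 mol.
mass of C6H8O6 = 0.005811 x 176.12 = 1.023 g.
% purity = 1.023 / 2.4576 x 100 = 41.6%.

41.6%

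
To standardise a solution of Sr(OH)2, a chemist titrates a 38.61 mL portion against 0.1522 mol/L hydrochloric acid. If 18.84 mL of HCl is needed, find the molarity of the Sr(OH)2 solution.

n(HCl) delivered = 0.1522 x 0.01884 = 0.002867 mol.
The reaction is 1 Sr(OH)2 + 2 HCl, so n(Sr(OH)2) = 0.002867 x 1/2 = 0.001434 mol.
[Sr(OH)2] = 0.001434 mol / 0.03861 L = 0.0371 M.

0.0371 M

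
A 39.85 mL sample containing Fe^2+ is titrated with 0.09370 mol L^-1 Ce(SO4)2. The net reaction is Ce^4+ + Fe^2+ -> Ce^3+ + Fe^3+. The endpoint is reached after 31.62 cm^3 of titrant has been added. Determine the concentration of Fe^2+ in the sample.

n(Ce(SO4)2) = 0.09370 x 0.03162 = 0.002963 mol.
From the balanced equation, 1 mol Ce(SO4)2 reacts with 1 mol Fe^2+, so n(Fe^2+) = 0.002963 x 1/1 = 0.002963 mol.
[Fe^2+] = 0.002963 / 0.03985 L = 0.0743 M.

0.0743 M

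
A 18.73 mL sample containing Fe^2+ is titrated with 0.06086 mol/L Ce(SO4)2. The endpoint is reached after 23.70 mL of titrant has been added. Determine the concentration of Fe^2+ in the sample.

n(Ce(SO4)2) = 0.06086 x 0.02370 = 0.001442 mol.
From the balanced equation, 1 mol Ce(SO4)2 reacts with 1 mol Fe^2+, so n(Fe^2+) = 0.001442 x 1/1 = 0.001442 mol.
[Fe^2+] = 0.001442 / 0.01873 L = 0.0770 M.

0.0770 M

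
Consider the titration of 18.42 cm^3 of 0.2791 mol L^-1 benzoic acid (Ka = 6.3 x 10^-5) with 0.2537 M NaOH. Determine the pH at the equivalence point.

n(C6H5COOH) = 0.2791 x 0.01842 = 0.005141 mol; V(NaOH) at equivalence = 0.005141/0.2537 = 0.02026 L.
At equivalence all the acid is converted to C6H5COO-; total volume = 0.01842 + 0.02026 = 0.03868 L, so [C6H5COO-] = 0.005141/0.03868 = 0.1329 M.
Kb = Kw/Ka = 1.0e-14 / 6.3 x 10^-5 = 1.59e-10.
[OH^-] = sqrt(Kb x [C6H5COO-]) = sqrt(1.59e-10 x 0.1329) = 4.59e-6 M.
pOH = 5.34, so pH = 14.00 - 5.34 = 8.66.

8.66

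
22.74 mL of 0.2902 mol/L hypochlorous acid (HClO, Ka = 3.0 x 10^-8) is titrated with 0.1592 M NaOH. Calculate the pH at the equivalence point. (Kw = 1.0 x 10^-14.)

10.27

n(HClO) = 0.2902 x 0.02274 = 0.006599 mol; V(NaOH) at equivalence = 0.006599/0.1592 = 0.04145 L.
At equivalence all the acid is converted to ClO-; total volume = 0.02274 + 0.04145 = 0.06419 L, so [ClO-] = 0.006599/0.06419 = 0.1028 M.
Kb = Kw/Ka = 1.0e-14 / 3.0 x 10^-8 = 3.33e-7.
[OH^-] = sqrt(Kb x [ClO-]) = sqrt(3.33e-7 x 0.1028) = 0.000185 M.
pOH = 3.73, so pH = 14.00 - 3.73 = 10.27.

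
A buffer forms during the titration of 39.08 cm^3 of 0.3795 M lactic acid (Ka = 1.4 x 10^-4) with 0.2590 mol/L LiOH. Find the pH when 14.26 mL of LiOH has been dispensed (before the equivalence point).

Initial n(HC3H5O3) = 0.3795 x 0.03908 = 0.01483 mol.
n(LiOH) added = 0.2590 x 0.01426 = 0.003693 mol, converting that many moles of HC3H5O3 to C3H5O3-.
Remaining n(HC3H5O3) = 0.01114 mol; n(C3H5O3-) = 0.003693 mol.
By Henderson-Hasselbalch, pH = pKa + log([A^-]/[HA]) = 3.85 + log(0.003693/0.01114) = 3.85 + (-0.48) = 3.37.

3.37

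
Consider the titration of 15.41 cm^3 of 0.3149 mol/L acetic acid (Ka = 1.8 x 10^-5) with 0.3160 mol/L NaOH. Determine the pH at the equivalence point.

n(CH3COOH) = 0.3149 x 0.01541 = 0.004853 mol; V(NaOH) at equivalence = 0.004853/0.3160 = 0.01536 L.
At equivalence all the acid is converted to CH3COO-; total volume = 0.01541 + 0.01536 = 0.03077 L, so [CH3COO-] = 0.004853/0.03077 = 0.1577 M.
Kb = Kw/Ka = 1.0e-14 / 1.8 x 10^-5 = 5.56e-10.
[OH^-] = sqrt(Kb x [CH3COO-]) = sqrt(5.56e-10 x 0.1577) = 9.36e-6 M.
pOH = 5.03, so pH = 14.00 - 5.03 = 8.97.

8.97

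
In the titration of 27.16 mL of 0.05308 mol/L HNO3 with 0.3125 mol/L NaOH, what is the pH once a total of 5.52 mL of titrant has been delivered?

n(acid) = 0.05308 x 0.02716 = 0.001442 mol; n(NaOH) added = 0.3125 x 0.005520 = 0.001725 mol.
Base is in excess by 0.001725 - 0.001442 = 0.0002833 mol in a total volume of 0.03268 L.
[OH^-] = 0.0002833/0.03268 = 0.008670 M, so pOH = 2.06 and pH = 14.00 - 2.06 = 11.94.

11.94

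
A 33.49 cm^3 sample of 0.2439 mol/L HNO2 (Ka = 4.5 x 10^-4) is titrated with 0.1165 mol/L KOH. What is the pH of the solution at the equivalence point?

8.12

n(HNO2) = 0.2439 x 0.03349 = 0.008168 mol; V(KOH) at equivalence = 0.008168/0.1165 = 0.07011 L.
At equivalence all the acid is converted to NO2-; total volume = 0.03349 + 0.07011 = 0.1036 L, so [NO2-] = 0.008168/0.1036 = 0.07884 M.
Kb = Kw/Ka = 1.0e-14 / 4.5 x 10^-4 = 2.22e-11.
[OH^-] = sqrt(Kb x [NO2-]) = sqrt(2.22e-11 x 0.07884) = 1.32e-6 M.
pOH = 5.88, so pH = 14.00 - 5.88 = 8.12.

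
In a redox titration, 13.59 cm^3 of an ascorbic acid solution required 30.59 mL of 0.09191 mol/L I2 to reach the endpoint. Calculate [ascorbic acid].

0.207 M

n(I2) = 0.09191 x 0.03059 = 0.002812 mol.
From the balanced equation, 1 mol I2 reacts with 1 mol ascorbic acid, so n(ascorbic acid) = 0.002812 x 1/1 = 0.002812 mol.
[ascorbic acid] = 0.002812 / 0.01359 L = 0.207 M.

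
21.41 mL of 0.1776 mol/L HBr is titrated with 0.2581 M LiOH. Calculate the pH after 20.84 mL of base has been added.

12.57

n(acid) = 0.1776 x 0.02141 = 0.003802 mol; n(LiOH) added = 0.2581 x 0.02084 = 0.005379 mol.
Base is in excess by 0.005379 - 0.003802 = 0.001576 mol in a total volume of 0.04225 L.
[OH^-] = 0.001576/0.04225 = 0.03731 M, so pOH = 1.43 and pH = 14.00 - 1.43 = 12.57.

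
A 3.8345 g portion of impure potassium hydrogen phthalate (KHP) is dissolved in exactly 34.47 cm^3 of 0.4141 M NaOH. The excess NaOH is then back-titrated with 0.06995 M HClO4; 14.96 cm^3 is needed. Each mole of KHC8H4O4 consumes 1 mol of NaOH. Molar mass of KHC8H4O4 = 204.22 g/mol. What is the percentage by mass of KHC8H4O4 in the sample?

70.4%

Total n(NaOH) added = 0.4141 x 0.03447 = 0.01427 mol.
n(HClO4) used = 0.06995 x 0.01496 = 0.001046 mol, which equals the excess n(NaOH).
So n(NaOH) consumed by the sample = 0.01427 - 0.001046 = 0.01323 mol.
n(KHC8H4O4) = 0.01323 / 1 = 0.01323 mol.
mass KHC8H4O4 = 0.01323 x 204.22 = 2.701 g, so %KHC8H4O4 = 2.701/3.8345 x 100 = 70.4%.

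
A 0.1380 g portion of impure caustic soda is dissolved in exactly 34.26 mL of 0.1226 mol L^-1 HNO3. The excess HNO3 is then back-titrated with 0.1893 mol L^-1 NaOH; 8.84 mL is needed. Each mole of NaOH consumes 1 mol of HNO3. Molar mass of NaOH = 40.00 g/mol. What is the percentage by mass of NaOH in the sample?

Total n(HNO3) added = 0.1226 x 0.03426 = 0.004200 mol.
n(NaOH) used = 0.1893 x 0.008840 = 0.001673 mol, which equals the excess n(HNO3).
So n(HNO3) consumed by the sample = 0.004200 - 0.001673 = 0.002527 mol.
n(NaOH) = 0.002527 / 1 = 0.002527 mol.
mass NaOH = 0.002527 x 40.00 = 0.1011 g, so %NaOH = 0.1011/0.1380 x 100 = 73.2%.

73.2%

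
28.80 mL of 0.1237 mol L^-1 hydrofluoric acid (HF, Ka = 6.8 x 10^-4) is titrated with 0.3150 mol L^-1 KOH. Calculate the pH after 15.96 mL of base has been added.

n(acid) = 0.1237 x 0.02880 = 0.003563 mol; n(KOH) added = 0.3150 x 0.01596 = 0.005027 mol.
Base is in excess by 0.005027 - 0.003563 = 0.001465 mol in a total volume of 0.04476 L.
[OH^-] = 0.001465/0.04476 = 0.03273 M, so pOH = 1.49 and pH = 14.00 - 1.49 = 12.51.

12.51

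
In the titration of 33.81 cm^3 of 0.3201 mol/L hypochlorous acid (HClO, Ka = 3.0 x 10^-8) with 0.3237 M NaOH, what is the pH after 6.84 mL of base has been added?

6.93

Initial n(HClO) = 0.3201 x 0.03381 = 0.01082 mol.
n(NaOH) added = 0.3237 x 0.006840 = 0.002214 mol, converting that many moles of HClO to ClO-.
Remaining n(HClO) = 0.008608 mol; n(ClO-) = 0.002214 mol.
By Henderson-Hasselbalch, pH = pKa + log([A^-]/[HA]) = 7.52 + log(0.002214/0.008608) = 7.52 + (-0.59) = 6.93.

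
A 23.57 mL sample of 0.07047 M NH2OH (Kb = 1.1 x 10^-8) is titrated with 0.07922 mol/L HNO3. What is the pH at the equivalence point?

n(NH2OH) = 0.07047 x 0.02357 = 0.001661 mol; V(HNO3) at equivalence = 0.001661/0.07922 = 0.02097 L.
At equivalence the base is fully converted to NH3OH+; total volume = 0.04454 L, so [NH3OH+] = 0.001661/0.04454 = 0.03729 M.
Ka(NH3OH+) = Kw/Kb = 1.0e-14 / 1.1 x 10^-8 = 9.09e-7.
[H^+] = sqrt(Ka x [NH3OH+]) = sqrt(9.09e-7 x 0.03729) = 0.000184 M.
pH = -log(0.000184) = 3.73.

3.73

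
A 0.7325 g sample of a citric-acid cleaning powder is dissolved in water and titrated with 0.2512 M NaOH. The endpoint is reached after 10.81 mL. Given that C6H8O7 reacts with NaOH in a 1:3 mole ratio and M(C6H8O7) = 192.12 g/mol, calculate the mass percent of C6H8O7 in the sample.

n(NaOH) = 0.2512 x 0.01081 = 0.002715 mol.
n(C6H8O7) = 0.002715 / 3 = 0.0009052 mol.
mass of C6H8O7 = 0.0009052 x 192.12 = 0.1739 g.
% purity = 0.1739 / 0.7325 x 100 = 23.7%.

23.7%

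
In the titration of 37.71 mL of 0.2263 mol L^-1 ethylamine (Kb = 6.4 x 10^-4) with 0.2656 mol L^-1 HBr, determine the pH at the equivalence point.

n(C2H5NH2) = 0.2263 x 0.03771 = 0.008534 mol; V(HBr) at equivalence = 0.008534/0.2656 = 0.03213 L.
At equivalence the base is fully converted to C2H5NH3+; total volume = 0.06984 L, so [C2H5NH3+] = 0.008534/0.06984 = 0.1222 M.
Ka(C2H5NH3+) = Kw/Kb = 1.0e-14 / 6.4 x 10^-4 = 1.56e-11.
[H^+] = sqrt(Ka x [C2H5NH3+]) = sqrt(1.56e-11 x 0.1222) = 1.38e-6 M.
pH = -log(1.38e-6) = 5.86.

5.86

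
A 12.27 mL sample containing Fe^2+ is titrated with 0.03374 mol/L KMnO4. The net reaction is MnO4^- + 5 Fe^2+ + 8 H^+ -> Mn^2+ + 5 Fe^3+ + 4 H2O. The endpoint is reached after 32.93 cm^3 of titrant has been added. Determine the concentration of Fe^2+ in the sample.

n(KMnO4) = 0.03374 x 0.03293 = 0.001111 mol.
From the balanced equation, 1 mol KMnO4 reacts with 5 mol Fe^2+, so n(Fe^2+) = 0.001111 x 5/1 = 0.005555 mol.
[Fe^2+] = 0.005555 / 0.01227 L = 0.453 M.

0.453 M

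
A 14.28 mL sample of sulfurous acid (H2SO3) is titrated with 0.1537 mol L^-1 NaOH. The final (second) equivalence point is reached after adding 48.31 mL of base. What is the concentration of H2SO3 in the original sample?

0.260 M

n(NaOH) = 0.1537 x 0.04831 = 0.007425 mol.
At the final (second) equivalence point, 2 mol OH^- react per mol H2SO3, so n(H2SO3) = 0.007425 / 2 = 0.003713 mol.
[H2SO3] = 0.003713 / 0.01428 L = 0.260 M.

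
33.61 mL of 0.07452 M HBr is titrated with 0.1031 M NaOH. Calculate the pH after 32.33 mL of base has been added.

12.10

n(acid) = 0.07452 x 0.03361 = 0.002505 mol; n(NaOH) added = 0.1031 x 0.03233 = 0.003333 mol.
Base is in excess by 0.003333 - 0.002505 = 0.0008286 mol in a total volume of 0.06594 L.
[OH^-] = 0.0008286/0.06594 = 0.01257 M, so pOH = 1.90 and pH = 14.00 - 1.90 = 12.10.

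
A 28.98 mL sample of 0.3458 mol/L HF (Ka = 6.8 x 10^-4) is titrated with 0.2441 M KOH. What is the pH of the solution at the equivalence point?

8.16

n(HF) = 0.3458 x 0.02898 = 0.01002 mol; V(KOH) at equivalence = 0.01002/0.2441 = 0.04105 L.
At equivalence all the acid is converted to F-; total volume = 0.02898 + 0.04105 = 0.07003 L, so [F-] = 0.01002/0.07003 = 0.1431 M.
Kb = Kw/Ka = 1.0e-14 / 6.8 x 10^-4 = 1.47e-11.
[OH^-] = sqrt(Kb x [F-]) = sqrt(1.47e-11 x 0.1431) = 1.45e-6 M.
pOH = 5.84, so pH = 14.00 - 5.84 = 8.16.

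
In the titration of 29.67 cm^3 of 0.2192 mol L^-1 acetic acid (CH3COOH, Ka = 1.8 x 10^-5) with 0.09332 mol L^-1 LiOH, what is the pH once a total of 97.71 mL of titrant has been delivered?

n(acid) = 0.2192 x 0.02967 = 0.006504 mol; n(LiOH) added = 0.09332 x 0.09771 = 0.009118 mol.
Base is in excess by 0.009118 - 0.006504 = 0.002615 mol in a total volume of 0.1274 L.
[OH^-] = 0.002615/0.1274 = 0.02053 M, so pOH = 1.69 and pH = 14.00 - 1.69 = 12.31.

12.31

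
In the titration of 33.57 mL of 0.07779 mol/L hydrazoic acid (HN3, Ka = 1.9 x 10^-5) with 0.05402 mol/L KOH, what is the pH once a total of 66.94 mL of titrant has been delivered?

n(acid) = 0.07779 x 0.03357 = 0.002611 mol; n(KOH) added = 0.05402 x 0.06694 = 0.003616 mol.
Base is in excess by 0.003616 - 0.002611 = 0.001005 mol in a total volume of 0.1005 L.
[OH^-] = 0.001005/0.1005 = 0.009996 M, so pOH = 2.00 and pH = 14.00 - 2.00 = 12.00.

12.00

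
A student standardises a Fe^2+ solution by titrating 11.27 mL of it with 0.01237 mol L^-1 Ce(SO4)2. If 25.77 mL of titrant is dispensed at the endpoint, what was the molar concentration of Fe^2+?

n(Ce(SO4)2) = 0.01237 x 0.02577 = 0.0003188 mol.
From the balanced equation, 1 mol Ce(SO4)2 reacts with 1 mol Fe^2+, so n(Fe^2+) = 0.0003188 x 1/1 = 0.0003188 mol.
[Fe^2+] = 0.0003188 / 0.01127 L = 0.0283 M.

0.0283 M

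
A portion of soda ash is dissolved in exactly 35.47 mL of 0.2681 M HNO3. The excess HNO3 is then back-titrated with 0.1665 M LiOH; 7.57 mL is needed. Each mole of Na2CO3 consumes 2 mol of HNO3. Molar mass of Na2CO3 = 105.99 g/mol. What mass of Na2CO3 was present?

Total n(HNO3) added = 0.2681 x 0.03547 = 0.009510 mol.
n(LiOH) used = 0.1665 x 0.007570 = 0.001260 mol, which equals the excess n(HNO3).
So n(HNO3) consumed by the sample = 0.009510 - 0.001260 = 0.008249 mol.
n(Na2CO3) = 0.008249 / 2 = 0.004125 mol.
mass = 0.004125 mol x 105.99 g/mol = 0.437 g.

0.437 g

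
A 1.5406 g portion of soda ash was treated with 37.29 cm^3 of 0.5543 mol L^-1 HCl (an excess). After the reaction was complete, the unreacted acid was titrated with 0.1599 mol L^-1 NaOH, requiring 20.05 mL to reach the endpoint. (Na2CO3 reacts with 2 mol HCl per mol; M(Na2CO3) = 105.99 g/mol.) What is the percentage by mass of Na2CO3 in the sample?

60.1%

Total n(HCl) added = 0.5543 x 0.03729 = 0.02067 mol.
n(NaOH) used = 0.1599 x 0.02005 = 0.003206 mol, which equals the excess n(HCl).
So n(HCl) consumed by the sample = 0.02067 - 0.003206 = 0.01746 mol.
n(Na2CO3) = 0.01746 / 2 = 0.008732 mol.
mass Na2CO3 = 0.008732 x 105.99 = 0.9255 g, so %Na2CO3 = 0.9255/1.5406 x 100 = 60.1%.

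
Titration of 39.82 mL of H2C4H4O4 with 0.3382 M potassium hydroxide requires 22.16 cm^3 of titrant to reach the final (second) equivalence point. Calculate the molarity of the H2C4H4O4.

0.0941 M

n(KOH) = 0.3382 x 0.02216 = 0.007495 mol.
At the final (second) equivalence point, 2 mol OH^- react per mol H2C4H4O4, so n(H2C4H4O4) = 0.007495 / 2 = 0.003747 mol.
[H2C4H4O4] = 0.003747 / 0.03982 L = 0.0941 M.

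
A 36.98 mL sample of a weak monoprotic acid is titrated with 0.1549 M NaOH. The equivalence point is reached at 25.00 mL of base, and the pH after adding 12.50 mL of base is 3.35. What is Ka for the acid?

12.50 mL is half of the equivalence volume, so this is the half-equivalence point where [HA] = [A^-].
At half-equivalence pH = pKa, so pKa = 3.35.
Ka = 10^(-3.35) = 4.5 x 10^-4.

4.5 x 10^-4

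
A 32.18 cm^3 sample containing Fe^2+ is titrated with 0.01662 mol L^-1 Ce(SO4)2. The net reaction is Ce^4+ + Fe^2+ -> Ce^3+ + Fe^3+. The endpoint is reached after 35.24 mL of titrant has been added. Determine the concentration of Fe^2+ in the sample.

0.0182 M

n(Ce(SO4)2) = 0.01662 x 0.03524 = 0.0005857 mol.
From the balanced equation, 1 mol Ce(SO4)2 reacts with 1 mol Fe^2+, so n(Fe^2+) = 0.0005857 x 1/1 = 0.0005857 mol.
[Fe^2+] = 0.0005857 / 0.03218 L = 0.0182 M.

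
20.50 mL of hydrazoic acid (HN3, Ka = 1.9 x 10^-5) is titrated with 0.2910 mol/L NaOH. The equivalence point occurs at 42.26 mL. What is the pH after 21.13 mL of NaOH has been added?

21.13 mL is exactly half the equivalence volume (42.26/2), i.e. the half-equivalence point.
There, n(HA) = n(A^-), so pH = pKa = -log(1.9 x 10^-5) = 4.72.

4.72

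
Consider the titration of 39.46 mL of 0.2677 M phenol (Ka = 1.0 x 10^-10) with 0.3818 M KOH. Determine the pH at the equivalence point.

n(C6H5OH) = 0.2677 x 0.03946 = 0.01056 mol; V(KOH) at equivalence = 0.01056/0.3818 = 0.02767 L.
At equivalence all the acid is converted to C6H5O-; total volume = 0.03946 + 0.02767 = 0.06713 L, so [C6H5O-] = 0.01056/0.06713 = 0.1574 M.
Kb = Kw/Ka = 1.0e-14 / 1.0 x 10^-10 = 0.000100.
[OH^-] = sqrt(Kb x [C6H5O-]) = sqrt(0.000100 x 0.1574) = 0.00397 M.
pOH = 2.40, so pH = 14.00 - 2.40 = 11.60.

11.60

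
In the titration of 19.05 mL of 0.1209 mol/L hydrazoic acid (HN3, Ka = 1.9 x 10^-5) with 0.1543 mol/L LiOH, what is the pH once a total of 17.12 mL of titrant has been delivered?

n(acid) = 0.1209 x 0.01905 = 0.002303 mol; n(LiOH) added = 0.1543 x 0.01712 = 0.002642 mol.
Base is in excess by 0.002642 - 0.002303 = 0.0003385 mol in a total volume of 0.03617 L.
[OH^-] = 0.0003385/0.03617 = 0.009358 M, so pOH = 2.03 and pH = 14.00 - 2.03 = 11.97.

11.97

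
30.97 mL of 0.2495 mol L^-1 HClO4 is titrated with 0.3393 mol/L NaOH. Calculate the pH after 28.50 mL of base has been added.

n(acid) = 0.2495 x 0.03097 = 0.007727 mol; n(NaOH) added = 0.3393 x 0.02850 = 0.009670 mol.
Base is in excess by 0.009670 - 0.007727 = 0.001943 mol in a total volume of 0.05947 L.
[OH^-] = 0.001943/0.05947 = 0.03267 M, so pOH = 1.49 and pH = 14.00 - 1.49 = 12.51.

12.51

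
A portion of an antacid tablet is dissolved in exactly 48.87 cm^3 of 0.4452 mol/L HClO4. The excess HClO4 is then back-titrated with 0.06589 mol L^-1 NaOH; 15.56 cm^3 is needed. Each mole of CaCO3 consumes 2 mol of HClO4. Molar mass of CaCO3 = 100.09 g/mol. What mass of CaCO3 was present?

1.04 g

Total n(HClO4) added = 0.4452 x 0.04887 = 0.02176 mol.
n(NaOH) used = 0.06589 x 0.01556 = 0.001025 mol, which equals the excess n(HClO4).
So n(HClO4) consumed by the sample = 0.02176 - 0.001025 = 0.02073 mol.
n(CaCO3) = 0.02073 / 2 = 0.01037 mol.
mass = 0.01037 mol x 100.09 g/mol = 1.04 g.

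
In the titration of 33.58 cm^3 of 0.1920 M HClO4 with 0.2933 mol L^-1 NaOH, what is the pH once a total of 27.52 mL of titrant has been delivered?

12.42

n(acid) = 0.1920 x 0.03358 = 0.006447 mol; n(NaOH) added = 0.2933 x 0.02752 = 0.008072 mol.
Base is in excess by 0.008072 - 0.006447 = 0.001624 mol in a total volume of 0.06110 L.
[OH^-] = 0.001624/0.06110 = 0.02658 M, so pOH = 1.58 and pH = 14.00 - 1.58 = 12.42.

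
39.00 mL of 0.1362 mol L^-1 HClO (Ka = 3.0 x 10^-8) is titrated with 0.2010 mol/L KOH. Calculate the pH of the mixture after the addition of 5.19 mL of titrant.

Initial n(HClO) = 0.1362 x 0.03900 = 0.005312 mol.
n(KOH) added = 0.2010 x 0.005190 = 0.001043 mol, converting that many moles of HClO to ClO-.
Remaining n(HClO) = 0.004269 mol; n(ClO-) = 0.001043 mol.
By Henderson-Hasselbalch, pH = pKa + log([A^-]/[HA]) = 7.52 + log(0.001043/0.004269) = 7.52 + (-0.61) = 6.91.

6.91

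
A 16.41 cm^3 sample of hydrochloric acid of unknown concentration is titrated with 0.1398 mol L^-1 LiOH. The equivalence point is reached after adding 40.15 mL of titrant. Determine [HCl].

n(LiOH) delivered = 0.1398 x 0.04015 = 0.005613 mol.
For a 1:1 reaction, n(HCl) = 0.005613 mol.
[HCl] = 0.005613 mol / 0.01641 L = 0.342 M.

0.342 M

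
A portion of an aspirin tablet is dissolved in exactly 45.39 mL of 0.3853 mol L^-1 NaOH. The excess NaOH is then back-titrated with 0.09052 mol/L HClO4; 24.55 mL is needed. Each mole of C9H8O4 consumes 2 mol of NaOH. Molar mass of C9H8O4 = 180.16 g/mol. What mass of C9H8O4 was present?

1.38 g

Total n(NaOH) added = 0.3853 x 0.04539 = 0.01749 mol.
n(HClO4) used = 0.09052 x 0.02455 = 0.002222 mol, which equals the excess n(NaOH).
So n(NaOH) consumed by the sample = 0.01749 - 0.002222 = 0.01527 mol.
n(C9H8O4) = 0.01527 / 2 = 0.007633 mol.
mass = 0.007633 mol x 180.16 g/mol = 1.38 g.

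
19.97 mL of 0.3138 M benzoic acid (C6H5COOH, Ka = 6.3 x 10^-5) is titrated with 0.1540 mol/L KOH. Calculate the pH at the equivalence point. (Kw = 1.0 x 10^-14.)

8.61

n(C6H5COOH) = 0.3138 x 0.01997 = 0.006267 mol; V(KOH) at equivalence = 0.006267/0.1540 = 0.04069 L.
At equivalence all the acid is converted to C6H5COO-; total volume = 0.01997 + 0.04069 = 0.06066 L, so [C6H5COO-] = 0.006267/0.06066 = 0.1033 M.
Kb = Kw/Ka = 1.0e-14 / 6.3 x 10^-5 = 1.59e-10.
[OH^-] = sqrt(Kb x [C6H5COO-]) = sqrt(1.59e-10 x 0.1033) = 4.05e-6 M.
pOH = 5.39, so pH = 14.00 - 5.39 = 8.61.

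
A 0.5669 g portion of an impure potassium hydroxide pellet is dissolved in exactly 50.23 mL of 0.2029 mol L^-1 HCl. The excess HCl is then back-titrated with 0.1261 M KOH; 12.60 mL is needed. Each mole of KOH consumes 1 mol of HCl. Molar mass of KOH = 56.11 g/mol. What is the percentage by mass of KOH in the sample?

85.1%

Total n(HCl) added = 0.2029 x 0.05023 = 0.01019 mol.
n(KOH) used = 0.1261 x 0.01260 = 0.001589 mol, which equals the excess n(HCl).
So n(HCl) consumed by the sample = 0.01019 - 0.001589 = 0.008603 mol.
n(KOH) = 0.008603 / 1 = 0.008603 mol.
mass KOH = 0.008603 x 56.11 = 0.4827 g, so %KOH = 0.4827/0.5669 x 100 = 85.1%.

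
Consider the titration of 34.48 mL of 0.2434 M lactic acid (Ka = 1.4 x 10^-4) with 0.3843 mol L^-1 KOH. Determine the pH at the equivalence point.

8.51

n(HC3H5O3) = 0.2434 x 0.03448 = 0.008392 mol; V(KOH) at equivalence = 0.008392/0.3843 = 0.02184 L.
At equivalence all the acid is converted to C3H5O3-; total volume = 0.03448 + 0.02184 = 0.05632 L, so [C3H5O3-] = 0.008392/0.05632 = 0.1490 M.
Kb = Kw/Ka = 1.0e-14 / 1.4 x 10^-4 = 7.14e-11.
[OH^-] = sqrt(Kb x [C3H5O3-]) = sqrt(7.14e-11 x 0.1490) = 3.26e-6 M.
pOH = 5.49, so pH = 14.00 - 5.49 = 8.51.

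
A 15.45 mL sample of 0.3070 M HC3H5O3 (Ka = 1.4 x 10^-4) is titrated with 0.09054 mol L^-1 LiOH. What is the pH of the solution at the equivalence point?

n(HC3H5O3) = 0.3070 x 0.01545 = 0.004743 mol; V(LiOH) at equivalence = 0.004743/0.09054 = 0.05239 L.
At equivalence all the acid is converted to C3H5O3-; total volume = 0.01545 + 0.05239 = 0.06784 L, so [C3H5O3-] = 0.004743/0.06784 = 0.06992 M.
Kb = Kw/Ka = 1.0e-14 / 1.4 x 10^-4 = 7.14e-11.
[OH^-] = sqrt(Kb x [C3H5O3-]) = sqrt(7.14e-11 x 0.06992) = 2.23e-6 M.
pOH = 5.65, so pH = 14.00 - 5.65 = 8.35.

8.35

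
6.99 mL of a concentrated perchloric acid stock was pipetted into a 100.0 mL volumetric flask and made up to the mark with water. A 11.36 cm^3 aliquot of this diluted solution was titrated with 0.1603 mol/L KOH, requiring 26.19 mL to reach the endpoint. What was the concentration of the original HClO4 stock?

5.29 M

n(KOH) = 0.1603 x 0.02619 = 0.004198 mol.
n(HClO4) in the aliquot = 0.004198 mol.
[diluted HClO4] = 0.004198 / 0.01136 = 0.3696 M.
Dilution factor = 100.0/6.990 = 14.31, so [stock] = 0.3696 x 14.31 = 5.29 M.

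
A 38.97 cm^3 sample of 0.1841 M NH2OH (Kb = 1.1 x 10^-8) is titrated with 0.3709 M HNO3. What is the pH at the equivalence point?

3.48

n(NH2OH) = 0.1841 x 0.03897 = 0.007174 mol; V(HNO3) at equivalence = 0.007174/0.3709 = 0.01934 L.
At equivalence the base is fully converted to NH3OH+; total volume = 0.05831 L, so [NH3OH+] = 0.007174/0.05831 = 0.1230 M.
Ka(NH3OH+) = Kw/Kb = 1.0e-14 / 1.1 x 10^-8 = 9.09e-7.
[H^+] = sqrt(Ka x [NH3OH+]) = sqrt(9.09e-7 x 0.1230) = 0.000334 M.
pH = -log(0.000334) = 3.48.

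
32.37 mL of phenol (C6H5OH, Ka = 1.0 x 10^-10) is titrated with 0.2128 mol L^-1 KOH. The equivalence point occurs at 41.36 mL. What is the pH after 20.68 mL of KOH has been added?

20.68 mL is exactly half the equivalence volume (41.36/2), i.e. the half-equivalence point.
There, n(HA) = n(A^-), so pH = pKa = -log(1.0 x 10^-10) = 10.00.

10.00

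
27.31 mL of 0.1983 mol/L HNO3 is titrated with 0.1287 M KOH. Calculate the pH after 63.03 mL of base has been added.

12.47

n(acid) = 0.1983 x 0.02731 = 0.005416 mol; n(KOH) added = 0.1287 x 0.06303 = 0.008112 mol.
Base is in excess by 0.008112 - 0.005416 = 0.002696 mol in a total volume of 0.09034 L.
[OH^-] = 0.002696/0.09034 = 0.02985 M, so pOH = 1.53 and pH = 14.00 - 1.53 = 12.47.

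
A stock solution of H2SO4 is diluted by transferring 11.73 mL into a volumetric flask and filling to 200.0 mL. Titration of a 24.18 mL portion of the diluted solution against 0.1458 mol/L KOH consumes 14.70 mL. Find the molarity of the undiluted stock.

n(KOH) = 0.1458 x 0.01470 = 0.002143 mol.
n(H2SO4) in the aliquot = 0.002143 x 1/2 = 0.001072 mol.
[diluted H2SO4] = 0.001072 / 0.02418 = 0.04432 M.
Dilution factor = 200.0/11.73 = 17.05, so [stock] = 0.04432 x 17.05 = 0.756 M.

0.756 M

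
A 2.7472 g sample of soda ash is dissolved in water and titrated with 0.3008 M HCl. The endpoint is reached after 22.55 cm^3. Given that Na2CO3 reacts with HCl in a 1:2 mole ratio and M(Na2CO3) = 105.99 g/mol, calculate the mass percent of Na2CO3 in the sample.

13.1%

n(HCl) = 0.3008 x 0.02255 = 0.006783 mol.
n(Na2CO3) = 0.006783 / 2 = 0.003392 mol.
mass of Na2CO3 = 0.003392 x 105.99 = 0.3595 g.
% purity = 0.3595 / 2.7472 x 100 = 13.1%.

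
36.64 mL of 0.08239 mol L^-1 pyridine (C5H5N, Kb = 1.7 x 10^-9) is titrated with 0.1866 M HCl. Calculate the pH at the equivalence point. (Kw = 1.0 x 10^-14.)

n(C5H5N) = 0.08239 x 0.03664 = 0.003019 mol; V(HCl) at equivalence = 0.003019/0.1866 = 0.01618 L.
At equivalence the base is fully converted to C5H5NH+; total volume = 0.05282 L, so [C5H5NH+] = 0.003019/0.05282 = 0.05715 M.
Ka(C5H5NH+) = Kw/Kb = 1.0e-14 / 1.7 x 10^-9 = 5.88e-6.
[H^+] = sqrt(Ka x [C5H5NH+]) = sqrt(5.88e-6 x 0.05715) = 0.000580 M.
pH = -log(0.000580) = 3.24.

3.24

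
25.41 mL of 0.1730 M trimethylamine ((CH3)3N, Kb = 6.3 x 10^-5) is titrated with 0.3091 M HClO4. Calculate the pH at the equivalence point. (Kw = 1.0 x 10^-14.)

n((CH3)3N) = 0.1730 x 0.02541 = 0.004396 mol; V(HClO4) at equivalence = 0.004396/0.3091 = 0.01422 L.
At equivalence the base is fully converted to (CH3)3NH+; total volume = 0.03963 L, so [(CH3)3NH+] = 0.004396/0.03963 = 0.1109 M.
Ka((CH3)3NH+) = Kw/Kb = 1.0e-14 / 6.3 x 10^-5 = 1.59e-10.
[H^+] = sqrt(Ka x [(CH3)3NH+]) = sqrt(1.59e-10 x 0.1109) = 4.20e-6 M.
pH = -log(4.20e-6) = 5.38.

5.38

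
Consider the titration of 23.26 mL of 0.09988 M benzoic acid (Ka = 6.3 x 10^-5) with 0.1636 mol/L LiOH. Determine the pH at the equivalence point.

n(C6H5COOH) = 0.09988 x 0.02326 = 0.002323 mol; V(LiOH) at equivalence = 0.002323/0.1636 = 0.01420 L.
At equivalence all the acid is converted to C6H5COO-; total volume = 0.02326 + 0.01420 = 0.03746 L, so [C6H5COO-] = 0.002323/0.03746 = 0.06202 M.
Kb = Kw/Ka = 1.0e-14 / 6.3 x 10^-5 = 1.59e-10.
[OH^-] = sqrt(Kb x [C6H5COO-]) = sqrt(1.59e-10 x 0.06202) = 3.14e-6 M.
pOH = 5.50, so pH = 14.00 - 5.50 = 8.50.

8.50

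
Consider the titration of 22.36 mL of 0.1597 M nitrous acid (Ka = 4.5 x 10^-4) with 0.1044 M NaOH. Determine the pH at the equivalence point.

n(HNO2) = 0.1597 x 0.02236 = 0.003571 mol; V(NaOH) at equivalence = 0.003571/0.1044 = 0.03420 L.
At equivalence all the acid is converted to NO2-; total volume = 0.02236 + 0.03420 = 0.05656 L, so [NO2-] = 0.003571/0.05656 = 0.06313 M.
Kb = Kw/Ka = 1.0e-14 / 4.5 x 10^-4 = 2.22e-11.
[OH^-] = sqrt(Kb x [NO2-]) = sqrt(2.22e-11 x 0.06313) = 1.18e-6 M.
pOH = 5.93, so pH = 14.00 - 5.93 = 8.07.

8.07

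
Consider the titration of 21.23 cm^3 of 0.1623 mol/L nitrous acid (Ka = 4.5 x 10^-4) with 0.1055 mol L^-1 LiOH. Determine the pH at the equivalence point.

8.08

n(HNO2) = 0.1623 x 0.02123 = 0.003446 mol; V(LiOH) at equivalence = 0.003446/0.1055 = 0.03266 L.
At equivalence all the acid is converted to NO2-; total volume = 0.02123 + 0.03266 = 0.05389 L, so [NO2-] = 0.003446/0.05389 = 0.06394 M.
Kb = Kw/Ka = 1.0e-14 / 4.5 x 10^-4 = 2.22e-11.
[OH^-] = sqrt(Kb x [NO2-]) = sqrt(2.22e-11 x 0.06394) = 1.19e-6 M.
pOH = 5.92, so pH = 14.00 - 5.92 = 8.08.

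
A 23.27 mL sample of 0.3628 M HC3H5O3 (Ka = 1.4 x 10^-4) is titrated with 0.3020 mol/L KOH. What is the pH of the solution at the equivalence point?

8.54

n(HC3H5O3) = 0.3628 x 0.02327 = 0.008442 mol; V(KOH) at equivalence = 0.008442/0.3020 = 0.02795 L.
At equivalence all the acid is converted to C3H5O3-; total volume = 0.02327 + 0.02795 = 0.05122 L, so [C3H5O3-] = 0.008442/0.05122 = 0.1648 M.
Kb = Kw/Ka = 1.0e-14 / 1.4 x 10^-4 = 7.14e-11.
[OH^-] = sqrt(Kb x [C3H5O3-]) = sqrt(7.14e-11 x 0.1648) = 3.43e-6 M.
pOH = 5.46, so pH = 14.00 - 5.46 = 8.54.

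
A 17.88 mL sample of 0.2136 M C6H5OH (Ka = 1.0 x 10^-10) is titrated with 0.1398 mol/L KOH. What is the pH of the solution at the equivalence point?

11.46

n(C6H5OH) = 0.2136 x 0.01788 = 0.003819 mol; V(KOH) at equivalence = 0.003819/0.1398 = 0.02732 L.
At equivalence all the acid is converted to C6H5O-; total volume = 0.01788 + 0.02732 = 0.04520 L, so [C6H5O-] = 0.003819/0.04520 = 0.08450 M.
Kb = Kw/Ka = 1.0e-14 / 1.0 x 10^-10 = 0.000100.
[OH^-] = sqrt(Kb x [C6H5O-]) = sqrt(0.000100 x 0.08450) = 0.00291 M.
pOH = 2.54, so pH = 14.00 - 2.54 = 11.46.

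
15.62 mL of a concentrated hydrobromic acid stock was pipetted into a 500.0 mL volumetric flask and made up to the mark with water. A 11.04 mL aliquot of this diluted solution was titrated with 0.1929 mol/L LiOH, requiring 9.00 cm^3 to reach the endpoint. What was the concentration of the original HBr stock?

n(LiOH) = 0.1929 x 0.009000 = 0.001736 mol.
n(HBr) in the aliquot = 0.001736 mol.
[diluted HBr] = 0.001736 / 0.01104 = 0.1573 M.
Dilution factor = 500.0/15.62 = 32.01, so [stock] = 0.1573 x 32.01 = 5.03 M.

5.03 M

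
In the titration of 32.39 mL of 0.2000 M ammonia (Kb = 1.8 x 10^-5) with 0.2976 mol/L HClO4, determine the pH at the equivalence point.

n(NH3) = 0.2000 x 0.03239 = 0.006478 mol; V(HClO4) at equivalence = 0.006478/0.2976 = 0.02177 L.
At equivalence the base is fully converted to NH4+; total volume = 0.05416 L, so [NH4+] = 0.006478/0.05416 = 0.1196 M.
Ka(NH4+) = Kw/Kb = 1.0e-14 / 1.8 x 10^-5 = 5.56e-10.
[H^+] = sqrt(Ka x [NH4+]) = sqrt(5.56e-10 x 0.1196) = 8.15e-6 M.
pH = -log(8.15e-6) = 5.09.

5.09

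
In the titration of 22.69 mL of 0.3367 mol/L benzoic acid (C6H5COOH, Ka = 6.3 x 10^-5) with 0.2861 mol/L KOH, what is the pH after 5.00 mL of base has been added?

Initial n(C6H5COOH) = 0.3367 x 0.02269 = 0.007640 mol.
n(KOH) added = 0.2861 x 0.005000 = 0.001431 mol, converting that many moles of C6H5COOH to C6H5COO-.
Remaining n(C6H5COOH) = 0.006209 mol; n(C6H5COO-) = 0.001431 mol.
By Henderson-Hasselbalch, pH = pKa + log([A^-]/[HA]) = 4.20 + log(0.001431/0.006209) = 4.20 + (-0.64) = 3.56.

3.56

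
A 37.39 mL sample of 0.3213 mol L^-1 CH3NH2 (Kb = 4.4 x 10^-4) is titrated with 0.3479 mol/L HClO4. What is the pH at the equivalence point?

n(CH3NH2) = 0.3213 x 0.03739 = 0.01201 mol; V(HClO4) at equivalence = 0.01201/0.3479 = 0.03453 L.
At equivalence the base is fully converted to CH3NH3+; total volume = 0.07192 L, so [CH3NH3+] = 0.01201/0.07192 = 0.1670 M.
Ka(CH3NH3+) = Kw/Kb = 1.0e-14 / 4.4 x 10^-4 = 2.27e-11.
[H^+] = sqrt(Ka x [CH3NH3+]) = sqrt(2.27e-11 x 0.1670) = 1.95e-6 M.
pH = -log(1.95e-6) = 5.71.

5.71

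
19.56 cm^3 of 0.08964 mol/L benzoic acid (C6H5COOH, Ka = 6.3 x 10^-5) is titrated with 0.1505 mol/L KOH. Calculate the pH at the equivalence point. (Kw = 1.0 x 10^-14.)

n(C6H5COOH) = 0.08964 x 0.01956 = 0.001753 mol; V(KOH) at equivalence = 0.001753/0.1505 = 0.01165 L.
At equivalence all the acid is converted to C6H5COO-; total volume = 0.01956 + 0.01165 = 0.03121 L, so [C6H5COO-] = 0.001753/0.03121 = 0.05618 M.
Kb = Kw/Ka = 1.0e-14 / 6.3 x 10^-5 = 1.59e-10.
[OH^-] = sqrt(Kb x [C6H5COO-]) = sqrt(1.59e-10 x 0.05618) = 2.99e-6 M.
pOH = 5.52, so pH = 14.00 - 5.52 = 8.48.

8.48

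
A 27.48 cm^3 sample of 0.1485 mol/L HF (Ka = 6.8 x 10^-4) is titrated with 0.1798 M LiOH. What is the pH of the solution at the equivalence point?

n(HF) = 0.1485 x 0.02748 = 0.004081 mol; V(LiOH) at equivalence = 0.004081/0.1798 = 0.02270 L.
At equivalence all the acid is converted to F-; total volume = 0.02748 + 0.02270 = 0.05018 L, so [F-] = 0.004081/0.05018 = 0.08133 M.
Kb = Kw/Ka = 1.0e-14 / 6.8 x 10^-4 = 1.47e-11.
[OH^-] = sqrt(Kb x [F-]) = sqrt(1.47e-11 x 0.08133) = 1.09e-6 M.
pOH = 5.96, so pH = 14.00 - 5.96 = 8.04.

8.04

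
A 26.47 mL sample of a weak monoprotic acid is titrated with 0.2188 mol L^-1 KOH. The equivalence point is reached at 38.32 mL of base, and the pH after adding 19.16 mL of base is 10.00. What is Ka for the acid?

19.16 mL is half of the equivalence volume, so this is the half-equivalence point where [HA] = [A^-].
At half-equivalence pH = pKa, so pKa = 10.00.
Ka = 10^(-10.00) = 1.0 x 10^-10.

1.0 x 10^-10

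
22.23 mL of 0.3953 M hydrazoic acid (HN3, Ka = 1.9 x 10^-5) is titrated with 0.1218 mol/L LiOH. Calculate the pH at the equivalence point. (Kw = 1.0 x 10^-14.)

8.85

n(HN3) = 0.3953 x 0.02223 = 0.008788 mol; V(LiOH) at equivalence = 0.008788/0.1218 = 0.07215 L.
At equivalence all the acid is converted to N3-; total volume = 0.02223 + 0.07215 = 0.09438 L, so [N3-] = 0.008788/0.09438 = 0.09311 M.
Kb = Kw/Ka = 1.0e-14 / 1.9 x 10^-5 = 5.26e-10.
[OH^-] = sqrt(Kb x [N3-]) = sqrt(5.26e-10 x 0.09311) = 7.00e-6 M.
pOH = 5.15, so pH = 14.00 - 5.15 = 8.85.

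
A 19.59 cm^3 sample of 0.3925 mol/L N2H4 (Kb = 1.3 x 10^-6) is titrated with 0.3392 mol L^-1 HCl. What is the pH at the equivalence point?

4.43

n(N2H4) = 0.3925 x 0.01959 = 0.007689 mol; V(HCl) at equivalence = 0.007689/0.3392 = 0.02267 L.
At equivalence the base is fully converted to N2H5+; total volume = 0.04226 L, so [N2H5+] = 0.007689/0.04226 = 0.1820 M.
Ka(N2H5+) = Kw/Kb = 1.0e-14 / 1.3 x 10^-6 = 7.69e-9.
[H^+] = sqrt(Ka x [N2H5+]) = sqrt(7.69e-9 x 0.1820) = 3.74e-5 M.
pH = -log(3.74e-5) = 4.43.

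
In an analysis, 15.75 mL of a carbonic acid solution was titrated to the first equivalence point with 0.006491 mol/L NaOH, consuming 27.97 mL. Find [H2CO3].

0.0115 M

n(NaOH) = 0.006491 x 0.02797 = 0.0001816 mol.
At the first equivalence point, 1 mol OH^- react per mol H2CO3, so n(H2CO3) = 0.0001816 / 1 = 0.0001816 mol.
[H2CO3] = 0.0001816 / 0.01575 L = 0.0115 M.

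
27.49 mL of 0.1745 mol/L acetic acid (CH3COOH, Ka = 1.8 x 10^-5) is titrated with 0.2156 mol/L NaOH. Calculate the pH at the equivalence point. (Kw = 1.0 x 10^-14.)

8.86

n(CH3COOH) = 0.1745 x 0.02749 = 0.004797 mol; V(NaOH) at equivalence = 0.004797/0.2156 = 0.02225 L.
At equivalence all the acid is converted to CH3COO-; total volume = 0.02749 + 0.02225 = 0.04974 L, so [CH3COO-] = 0.004797/0.04974 = 0.09644 M.
Kb = Kw/Ka = 1.0e-14 / 1.8 x 10^-5 = 5.56e-10.
[OH^-] = sqrt(Kb x [CH3COO-]) = sqrt(5.56e-10 x 0.09644) = 7.32e-6 M.
pOH = 5.14, so pH = 14.00 - 5.14 = 8.86.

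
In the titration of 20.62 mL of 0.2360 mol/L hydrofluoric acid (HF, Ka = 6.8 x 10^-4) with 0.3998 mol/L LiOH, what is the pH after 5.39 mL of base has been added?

3.07

Initial n(HF) = 0.2360 x 0.02062 = 0.004866 mol.
n(LiOH) added = 0.3998 x 0.005390 = 0.002155 mol, converting that many moles of HF to F-.
Remaining n(HF) = 0.002711 mol; n(F-) = 0.002155 mol.
By Henderson-Hasselbalch, pH = pKa + log([A^-]/[HA]) = 3.17 + log(0.002155/0.002711) = 3.17 + (-0.10) = 3.07.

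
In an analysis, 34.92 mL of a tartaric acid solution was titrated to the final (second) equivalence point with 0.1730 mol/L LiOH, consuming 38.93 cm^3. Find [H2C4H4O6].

0.0964 M

n(LiOH) = 0.1730 x 0.03893 = 0.006735 mol.
At the final (second) equivalence point, 2 mol OH^- react per mol H2C4H4O6, so n(H2C4H4O6) = 0.006735 / 2 = 0.003367 mol.
[H2C4H4O6] = 0.003367 / 0.03492 L = 0.0964 M.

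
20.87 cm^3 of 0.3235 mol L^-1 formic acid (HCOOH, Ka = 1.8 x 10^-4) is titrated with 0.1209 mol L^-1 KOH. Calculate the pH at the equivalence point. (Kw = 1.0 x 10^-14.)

n(HCOOH) = 0.3235 x 0.02087 = 0.006751 mol; V(KOH) at equivalence = 0.006751/0.1209 = 0.05584 L.
At equivalence all the acid is converted to HCOO-; total volume = 0.02087 + 0.05584 = 0.07671 L, so [HCOO-] = 0.006751/0.07671 = 0.08801 M.
Kb = Kw/Ka = 1.0e-14 / 1.8 x 10^-4 = 5.56e-11.
[OH^-] = sqrt(Kb x [HCOO-]) = sqrt(5.56e-11 x 0.08801) = 2.21e-6 M.
pOH = 5.66, so pH = 14.00 - 5.66 = 8.34.

8.34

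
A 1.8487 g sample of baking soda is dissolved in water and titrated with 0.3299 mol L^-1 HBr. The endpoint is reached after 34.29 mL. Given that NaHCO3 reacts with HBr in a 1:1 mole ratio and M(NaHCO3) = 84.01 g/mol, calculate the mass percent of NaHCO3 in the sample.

51.4%

n(HBr) = 0.3299 x 0.03429 = 0.01131 mol.
n(NaHCO3) = 0.01131 / 1 = 0.01131 mol.
mass of NaHCO3 = 0.01131 x 84.01 = 0.9503 g.
% purity = 0.9503 / 1.8487 x 100 = 51.4%.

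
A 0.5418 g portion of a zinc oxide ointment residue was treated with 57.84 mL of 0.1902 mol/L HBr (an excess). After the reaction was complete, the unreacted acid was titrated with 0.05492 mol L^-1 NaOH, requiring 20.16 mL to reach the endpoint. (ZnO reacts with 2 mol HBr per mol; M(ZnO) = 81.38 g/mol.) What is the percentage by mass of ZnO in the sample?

Total n(HBr) added = 0.1902 x 0.05784 = 0.01100 mol.
n(NaOH) used = 0.05492 x 0.02016 = 0.001107 mol, which equals the excess n(HBr).
So n(HBr) consumed by the sample = 0.01100 - 0.001107 = 0.009894 mol.
n(ZnO) = 0.009894 / 2 = 0.004947 mol.
mass ZnO = 0.004947 x 81.38 = 0.4026 g, so %ZnO = 0.4026/0.5418 x 100 = 74.3%.

74.3%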